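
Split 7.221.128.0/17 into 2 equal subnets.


New prefix = 17 + 1 = 18
Each subnet has 16384 addresses
  7.221.128.0/18
  7.221.192.0/18
Subnets: 7.221.128.0/18, 7.221.192.0/18


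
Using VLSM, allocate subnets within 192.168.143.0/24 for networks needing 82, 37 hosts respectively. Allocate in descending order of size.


82 hosts -> /25 (126 usable): 192.168.143.0/25
37 hosts -> /26 (62 usable): 192.168.143.128/26
Allocation: 192.168.143.0/25 (82 hosts, 126 usable); 192.168.143.128/26 (37 hosts, 62 usable)


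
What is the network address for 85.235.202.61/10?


IP:   01010101.11101011.11001010.00111101
Mask: 11111111.11000000.00000000.00000000
AND operation:
Net:  01010101.11000000.00000000.00000000
Network: 85.192.0.0/10


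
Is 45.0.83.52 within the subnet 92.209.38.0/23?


Subnet network: 92.209.38.0
Test IP AND mask: 45.0.82.0
No, 45.0.83.52 is not in 92.209.38.0/23


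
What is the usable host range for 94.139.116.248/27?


Network: 94.139.116.224
Broadcast: 94.139.116.255
First usable = network + 1
Last usable = broadcast - 1
Range: 94.139.116.225 to 94.139.116.254


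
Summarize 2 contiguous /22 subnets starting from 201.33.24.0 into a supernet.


Original prefix: /22
Number of subnets: 2 = 2^1
New prefix = 22 - 1 = 21
Supernet: 201.33.24.0/21


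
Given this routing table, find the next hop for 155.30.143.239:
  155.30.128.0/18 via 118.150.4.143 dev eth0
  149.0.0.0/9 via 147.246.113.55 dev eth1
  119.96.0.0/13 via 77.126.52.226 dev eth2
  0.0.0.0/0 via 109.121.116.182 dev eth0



Longest prefix match for 155.30.143.239:
  /18 155.30.128.0: MATCH
  /9 149.0.0.0: no
  /13 119.96.0.0: no
  /0 0.0.0.0: MATCH
Selected: next-hop 118.150.4.143 via eth0 (matched /18)


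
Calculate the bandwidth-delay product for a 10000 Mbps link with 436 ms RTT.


BDP = bandwidth * RTT
= 10000 Mbps * 436 ms
= 10000 * 1e6 * 436 / 1000 bits
= 4360000000 bits
= 545000000 bytes
= 532226.5625 KB
BDP = 4360000000 bits (545000000 bytes)


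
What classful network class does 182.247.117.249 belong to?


First octet: 182
Binary: 10110110
10xxxxxx -> Class B (128-191)
Class B, default mask 255.255.0.0 (/16)


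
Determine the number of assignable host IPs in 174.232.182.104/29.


Host bits = 32 - 29 = 3
Total addresses = 2^3 = 8
Usable = total - 2 (network and broadcast)
Usable hosts: 6


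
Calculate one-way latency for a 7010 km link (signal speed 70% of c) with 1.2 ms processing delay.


Speed = 0.7 * 3e5 km/s = 210000 km/s
Propagation delay = 7010 / 210000 = 0.0334 s = 33.381 ms
Processing delay = 1.2 ms
Total one-way latency = 34.581 ms


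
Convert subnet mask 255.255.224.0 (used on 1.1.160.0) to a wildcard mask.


Subnet mask: 255.255.224.0
Wildcard = 255.255.255.255 - subnet mask
255 - 255 = 0
255 - 255 = 0
255 - 224 = 31
255 - 0 = 255
Wildcard: 0.0.31.255


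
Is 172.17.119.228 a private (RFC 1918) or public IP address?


RFC 1918 private ranges:
  10.0.0.0/8 (10.0.0.0 - 10.255.255.255)
  172.16.0.0/12 (172.16.0.0 - 172.31.255.255)
  192.168.0.0/16 (192.168.0.0 - 192.168.255.255)
Private (in 172.16.0.0/12)


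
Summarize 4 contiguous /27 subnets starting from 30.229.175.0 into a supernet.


Original prefix: /27
Number of subnets: 4 = 2^2
New prefix = 27 - 2 = 25
Supernet: 30.229.175.0/25


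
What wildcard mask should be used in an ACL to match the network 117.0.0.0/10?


Subnet mask: 255.192.0.0
Wildcard = 255.255.255.255 - subnet mask
255 - 255 = 0
255 - 192 = 63
255 - 0 = 255
255 - 0 = 255
Wildcard: 0.63.255.255


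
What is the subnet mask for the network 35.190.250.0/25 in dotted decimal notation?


/25 means 25 network bits, 7 host bits
Binary: 11111111111111111111111110000000
Mask: 255.255.255.128


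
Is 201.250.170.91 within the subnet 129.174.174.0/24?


Subnet network: 129.174.174.0
Test IP AND mask: 201.250.170.0
No, 201.250.170.91 is not in 129.174.174.0/24


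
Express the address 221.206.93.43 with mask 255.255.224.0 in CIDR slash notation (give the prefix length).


Binary: 11111111.11111111.11100000.00000000
Count leading 1s
Prefix: /19


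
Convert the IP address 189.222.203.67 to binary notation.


189 = 10111101
222 = 11011110
203 = 11001011
67 = 01000011
Binary: 10111101.11011110.11001011.01000011


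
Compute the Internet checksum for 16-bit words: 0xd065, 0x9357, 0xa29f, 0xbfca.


Sum all words (with carry folding):
+ 0xd065 = 0xd065
+ 0x9357 = 0x63bd
+ 0xa29f = 0x065d
+ 0xbfca = 0xc627
One's complement: ~0xc627
Checksum = 0x39d8


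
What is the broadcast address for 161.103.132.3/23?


Network: 161.103.132.0/23
Host bits = 9
Set all host bits to 1:
Broadcast: 161.103.133.255


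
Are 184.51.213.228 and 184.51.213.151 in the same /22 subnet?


Mask: 255.255.252.0
184.51.213.228 AND mask = 184.51.212.0
184.51.213.151 AND mask = 184.51.212.0
Yes, same subnet (184.51.212.0)


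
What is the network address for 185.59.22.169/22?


IP:   10111001.00111011.00010110.10101001
Mask: 11111111.11111111.11111100.00000000
AND operation:
Net:  10111001.00111011.00010100.00000000
Network: 185.59.20.0/22


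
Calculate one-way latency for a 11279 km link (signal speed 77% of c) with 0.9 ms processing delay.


Speed = 0.77 * 3e5 km/s = 231000 km/s
Propagation delay = 11279 / 231000 = 0.0488 s = 48.8268 ms
Processing delay = 0.9 ms
Total one-way latency = 49.7268 ms


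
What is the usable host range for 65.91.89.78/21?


Network: 65.91.88.0
Broadcast: 65.91.95.255
First usable = network + 1
Last usable = broadcast - 1
Range: 65.91.88.1 to 65.91.95.254


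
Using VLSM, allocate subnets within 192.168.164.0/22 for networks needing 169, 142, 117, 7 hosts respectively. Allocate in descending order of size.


169 hosts -> /24 (254 usable): 192.168.164.0/24
142 hosts -> /24 (254 usable): 192.168.165.0/24
117 hosts -> /25 (126 usable): 192.168.166.0/25
7 hosts -> /28 (14 usable): 192.168.166.128/28
Allocation: 192.168.164.0/24 (169 hosts, 254 usable); 192.168.165.0/24 (142 hosts, 254 usable); 192.168.166.0/25 (117 hosts, 126 usable); 192.168.166.128/28 (7 hosts, 14 usable)


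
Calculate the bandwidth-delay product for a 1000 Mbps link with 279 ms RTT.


BDP = bandwidth * RTT
= 1000 Mbps * 279 ms
= 1000 * 1e6 * 279 / 1000 bits
= 279000000 bits
= 34875000 bytes
= 34057.6172 KB
BDP = 279000000 bits (34875000 bytes)


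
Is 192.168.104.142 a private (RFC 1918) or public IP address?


RFC 1918 private ranges:
  10.0.0.0/8 (10.0.0.0 - 10.255.255.255)
  172.16.0.0/12 (172.16.0.0 - 172.31.255.255)
  192.168.0.0/16 (192.168.0.0 - 192.168.255.255)
Private (in 192.168.0.0/16)


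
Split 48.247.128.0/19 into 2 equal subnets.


New prefix = 19 + 1 = 20
Each subnet has 4096 addresses
  48.247.128.0/20
  48.247.144.0/20
Subnets: 48.247.128.0/20, 48.247.144.0/20


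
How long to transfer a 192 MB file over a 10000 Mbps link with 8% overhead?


Effective throughput = 10000 * (1 - 8/100) = 9200 Mbps
File size in Mb = 192 * 8 = 1536 Mb
Time = 1536 / 9200
Time = 0.167 seconds


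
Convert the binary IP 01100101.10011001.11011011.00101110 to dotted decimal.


01100101 = 101
10011001 = 153
11011011 = 219
00101110 = 46
IP: 101.153.219.46


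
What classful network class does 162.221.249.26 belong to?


First octet: 162
Binary: 10100010
10xxxxxx -> Class B (128-191)
Class B, default mask 255.255.0.0 (/16)


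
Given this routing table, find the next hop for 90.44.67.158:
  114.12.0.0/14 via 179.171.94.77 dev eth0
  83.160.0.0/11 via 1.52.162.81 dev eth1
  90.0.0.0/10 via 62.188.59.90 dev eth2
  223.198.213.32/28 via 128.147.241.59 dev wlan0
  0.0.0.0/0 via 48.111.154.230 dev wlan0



Longest prefix match for 90.44.67.158:
  /14 114.12.0.0: no
  /11 83.160.0.0: no
  /10 90.0.0.0: MATCH
  /28 223.198.213.32: no
  /0 0.0.0.0: MATCH
Selected: next-hop 62.188.59.90 via eth2 (matched /10)


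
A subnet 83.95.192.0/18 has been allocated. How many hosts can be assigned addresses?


Host bits = 32 - 18 = 14
Total addresses = 2^14 = 16384
Usable = total - 2 (network and broadcast)
Usable hosts: 16382


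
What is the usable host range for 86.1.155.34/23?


Network: 86.1.154.0
Broadcast: 86.1.155.255
First usable = network + 1
Last usable = broadcast - 1
Range: 86.1.154.1 to 86.1.155.254


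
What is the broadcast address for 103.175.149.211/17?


Network: 103.175.128.0/17
Host bits = 15
Set all host bits to 1:
Broadcast: 103.175.255.255


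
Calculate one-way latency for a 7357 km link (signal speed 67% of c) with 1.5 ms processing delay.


Speed = 0.67 * 3e5 km/s = 201000 km/s
Propagation delay = 7357 / 201000 = 0.0366 s = 36.602 ms
Processing delay = 1.5 ms
Total one-way latency = 38.102 ms


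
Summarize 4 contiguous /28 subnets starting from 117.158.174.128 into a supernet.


Original prefix: /28
Number of subnets: 4 = 2^2
New prefix = 28 - 2 = 26
Supernet: 117.158.174.128/26


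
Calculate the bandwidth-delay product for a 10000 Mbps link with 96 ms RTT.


BDP = bandwidth * RTT
= 10000 Mbps * 96 ms
= 10000 * 1e6 * 96 / 1000 bits
= 960000000 bits
= 120000000 bytes
= 117187.5 KB
BDP = 960000000 bits (120000000 bytes)


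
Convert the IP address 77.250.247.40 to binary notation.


77 = 01001101
250 = 11111010
247 = 11110111
40 = 00101000
Binary: 01001101.11111010.11110111.00101000


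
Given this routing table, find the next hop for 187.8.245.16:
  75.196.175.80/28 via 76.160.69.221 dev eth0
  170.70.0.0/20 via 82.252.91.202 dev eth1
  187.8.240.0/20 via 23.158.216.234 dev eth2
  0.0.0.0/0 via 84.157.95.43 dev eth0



Longest prefix match for 187.8.245.16:
  /28 75.196.175.80: no
  /20 170.70.0.0: no
  /20 187.8.240.0: MATCH
  /0 0.0.0.0: MATCH
Selected: next-hop 23.158.216.234 via eth2 (matched /20)


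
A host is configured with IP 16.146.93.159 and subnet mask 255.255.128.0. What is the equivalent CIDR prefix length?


Binary: 11111111.11111111.10000000.00000000
Count leading 1s
Prefix: /17


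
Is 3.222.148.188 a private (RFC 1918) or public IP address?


RFC 1918 private ranges:
  10.0.0.0/8 (10.0.0.0 - 10.255.255.255)
  172.16.0.0/12 (172.16.0.0 - 172.31.255.255)
  192.168.0.0/16 (192.168.0.0 - 192.168.255.255)
Public (not in any RFC 1918 range)


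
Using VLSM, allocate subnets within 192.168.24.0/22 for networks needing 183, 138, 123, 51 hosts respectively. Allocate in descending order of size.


183 hosts -> /24 (254 usable): 192.168.24.0/24
138 hosts -> /24 (254 usable): 192.168.25.0/24
123 hosts -> /25 (126 usable): 192.168.26.0/25
51 hosts -> /26 (62 usable): 192.168.26.128/26
Allocation: 192.168.24.0/24 (183 hosts, 254 usable); 192.168.25.0/24 (138 hosts, 254 usable); 192.168.26.0/25 (123 hosts, 126 usable); 192.168.26.128/26 (51 hosts, 62 usable)


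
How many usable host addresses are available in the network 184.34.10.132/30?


Host bits = 32 - 30 = 2
Total addresses = 2^2 = 4
Usable = total - 2 (network and broadcast)
Usable hosts: 2


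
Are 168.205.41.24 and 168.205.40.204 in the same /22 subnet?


Mask: 255.255.252.0
168.205.41.24 AND mask = 168.205.40.0
168.205.40.204 AND mask = 168.205.40.0
Yes, same subnet (168.205.40.0)


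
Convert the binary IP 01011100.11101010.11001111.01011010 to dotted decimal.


01011100 = 92
11101010 = 234
11001111 = 207
01011010 = 90
IP: 92.234.207.90


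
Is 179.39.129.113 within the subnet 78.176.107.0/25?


Subnet network: 78.176.107.0
Test IP AND mask: 179.39.129.0
No, 179.39.129.113 is not in 78.176.107.0/25


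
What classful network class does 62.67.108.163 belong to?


First octet: 62
Binary: 00111110
0xxxxxxx -> Class A (1-126)
Class A, default mask 255.0.0.0 (/8)


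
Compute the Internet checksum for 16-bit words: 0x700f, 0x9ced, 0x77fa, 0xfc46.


Sum all words (with carry folding):
+ 0x700f = 0x700f
+ 0x9ced = 0x0cfd
+ 0x77fa = 0x84f7
+ 0xfc46 = 0x813e
One's complement: ~0x813e
Checksum = 0x7ec1


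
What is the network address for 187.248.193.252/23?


IP:   10111011.11111000.11000001.11111100
Mask: 11111111.11111111.11111110.00000000
AND operation:
Net:  10111011.11111000.11000000.00000000
Network: 187.248.192.0/23


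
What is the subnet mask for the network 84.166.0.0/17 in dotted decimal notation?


/17 means 17 network bits, 15 host bits
Binary: 11111111111111111000000000000000
Mask: 255.255.128.0


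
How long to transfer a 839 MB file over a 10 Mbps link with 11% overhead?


Effective throughput = 10 * (1 - 11/100) = 8.9 Mbps
File size in Mb = 839 * 8 = 6712 Mb
Time = 6712 / 8.9
Time = 754.1573 seconds


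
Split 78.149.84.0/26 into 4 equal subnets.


New prefix = 26 + 2 = 28
Each subnet has 16 addresses
  78.149.84.0/28
  78.149.84.16/28
  78.149.84.32/28
  78.149.84.48/28
Subnets: 78.149.84.0/28, 78.149.84.16/28, 78.149.84.32/28, 78.149.84.48/28


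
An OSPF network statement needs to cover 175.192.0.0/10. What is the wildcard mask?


Subnet mask: 255.192.0.0
Wildcard = 255.255.255.255 - subnet mask
255 - 255 = 0
255 - 192 = 63
255 - 0 = 255
255 - 0 = 255
Wildcard: 0.63.255.255


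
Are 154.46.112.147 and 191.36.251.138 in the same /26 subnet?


Mask: 255.255.255.192
154.46.112.147 AND mask = 154.46.112.128
191.36.251.138 AND mask = 191.36.251.128
No, different subnets (154.46.112.128 vs 191.36.251.128)


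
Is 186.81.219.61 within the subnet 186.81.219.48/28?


Subnet network: 186.81.219.48
Test IP AND mask: 186.81.219.48
Yes, 186.81.219.61 is in 186.81.219.48/28


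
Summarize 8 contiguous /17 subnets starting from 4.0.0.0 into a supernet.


Original prefix: /17
Number of subnets: 8 = 2^3
New prefix = 17 - 3 = 14
Supernet: 4.0.0.0/14


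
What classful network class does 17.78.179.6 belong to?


First octet: 17
Binary: 00010001
0xxxxxxx -> Class A (1-126)
Class A, default mask 255.0.0.0 (/8)


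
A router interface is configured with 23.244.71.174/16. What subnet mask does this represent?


/16 means 16 network bits, 16 host bits
Binary: 11111111111111110000000000000000
Mask: 255.255.0.0


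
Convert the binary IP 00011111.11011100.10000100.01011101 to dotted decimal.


00011111 = 31
11011100 = 220
10000100 = 132
01011101 = 93
IP: 31.220.132.93


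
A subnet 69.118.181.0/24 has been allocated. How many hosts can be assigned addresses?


Host bits = 32 - 24 = 8
Total addresses = 2^8 = 256
Usable = total - 2 (network and broadcast)
Usable hosts: 254


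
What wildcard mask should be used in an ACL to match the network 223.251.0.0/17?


Subnet mask: 255.255.128.0
Wildcard = 255.255.255.255 - subnet mask
255 - 255 = 0
255 - 255 = 0
255 - 128 = 127
255 - 0 = 255
Wildcard: 0.0.127.255


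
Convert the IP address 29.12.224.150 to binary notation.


29 = 00011101
12 = 00001100
224 = 11100000
150 = 10010110
Binary: 00011101.00001100.11100000.10010110


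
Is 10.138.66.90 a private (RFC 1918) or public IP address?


RFC 1918 private ranges:
  10.0.0.0/8 (10.0.0.0 - 10.255.255.255)
  172.16.0.0/12 (172.16.0.0 - 172.31.255.255)
  192.168.0.0/16 (192.168.0.0 - 192.168.255.255)
Private (in 10.0.0.0/8)


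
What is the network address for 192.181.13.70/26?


IP:   11000000.10110101.00001101.01000110
Mask: 11111111.11111111.11111111.11000000
AND operation:
Net:  11000000.10110101.00001101.01000000
Network: 192.181.13.64/26


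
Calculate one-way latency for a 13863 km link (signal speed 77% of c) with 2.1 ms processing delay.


Speed = 0.77 * 3e5 km/s = 231000 km/s
Propagation delay = 13863 / 231000 = 0.06 s = 60.013 ms
Processing delay = 2.1 ms
Total one-way latency = 62.113 ms


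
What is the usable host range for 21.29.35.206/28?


Network: 21.29.35.192
Broadcast: 21.29.35.207
First usable = network + 1
Last usable = broadcast - 1
Range: 21.29.35.193 to 21.29.35.206


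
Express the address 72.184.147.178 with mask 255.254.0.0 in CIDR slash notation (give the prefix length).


Binary: 11111111.11111110.00000000.00000000
Count leading 1s
Prefix: /15


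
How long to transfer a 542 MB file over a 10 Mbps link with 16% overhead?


Effective throughput = 10 * (1 - 16/100) = 8.4 Mbps
File size in Mb = 542 * 8 = 4336 Mb
Time = 4336 / 8.4
Time = 516.1905 seconds


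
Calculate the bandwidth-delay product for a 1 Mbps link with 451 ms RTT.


BDP = bandwidth * RTT
= 1 Mbps * 451 ms
= 1 * 1e6 * 451 / 1000 bits
= 451000 bits
= 56375 bytes
= 55.0537 KB
BDP = 451000 bits (56375 bytes)


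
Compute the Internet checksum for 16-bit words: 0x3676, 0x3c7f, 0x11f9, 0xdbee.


Sum all words (with carry folding):
+ 0x3676 = 0x3676
+ 0x3c7f = 0x72f5
+ 0x11f9 = 0x84ee
+ 0xdbee = 0x60dd
One's complement: ~0x60dd
Checksum = 0x9f22


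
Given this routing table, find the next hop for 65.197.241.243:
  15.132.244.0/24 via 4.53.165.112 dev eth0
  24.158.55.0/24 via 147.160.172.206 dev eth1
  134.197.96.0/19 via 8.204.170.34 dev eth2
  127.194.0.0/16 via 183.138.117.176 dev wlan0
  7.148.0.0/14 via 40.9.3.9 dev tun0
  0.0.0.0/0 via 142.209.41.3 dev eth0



Longest prefix match for 65.197.241.243:
  /24 15.132.244.0: no
  /24 24.158.55.0: no
  /19 134.197.96.0: no
  /16 127.194.0.0: no
  /14 7.148.0.0: no
  /0 0.0.0.0: MATCH
Selected: next-hop 142.209.41.3 via eth0 (matched /0)


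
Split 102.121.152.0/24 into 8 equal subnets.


New prefix = 24 + 3 = 27
Each subnet has 32 addresses
  102.121.152.0/27
  102.121.152.32/27
  102.121.152.64/27
  102.121.152.96/27
  102.121.152.128/27
  102.121.152.160/27
  102.121.152.192/27
  102.121.152.224/27
Subnets: 102.121.152.0/27, 102.121.152.32/27, 102.121.152.64/27, 102.121.152.96/27, 102.121.152.128/27, 102.121.152.160/27, 102.121.152.192/27, 102.121.152.224/27


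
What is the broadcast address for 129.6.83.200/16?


Network: 129.6.0.0/16
Host bits = 16
Set all host bits to 1:
Broadcast: 129.6.255.255


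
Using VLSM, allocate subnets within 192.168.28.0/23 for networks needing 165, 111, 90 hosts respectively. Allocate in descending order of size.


165 hosts -> /24 (254 usable): 192.168.28.0/24
111 hosts -> /25 (126 usable): 192.168.29.0/25
90 hosts -> /25 (126 usable): 192.168.29.128/25
Allocation: 192.168.28.0/24 (165 hosts, 254 usable); 192.168.29.0/25 (111 hosts, 126 usable); 192.168.29.128/25 (90 hosts, 126 usable)


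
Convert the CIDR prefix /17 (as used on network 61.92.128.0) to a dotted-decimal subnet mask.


/17 means 17 network bits, 15 host bits
Binary: 11111111111111111000000000000000
Mask: 255.255.128.0


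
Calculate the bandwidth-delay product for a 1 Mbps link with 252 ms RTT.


BDP = bandwidth * RTT
= 1 Mbps * 252 ms
= 1 * 1e6 * 252 / 1000 bits
= 252000 bits
= 31500 bytes
= 30.7617 KB
BDP = 252000 bits (31500 bytes)


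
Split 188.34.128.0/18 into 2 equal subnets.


New prefix = 18 + 1 = 19
Each subnet has 8192 addresses
  188.34.128.0/19
  188.34.160.0/19
Subnets: 188.34.128.0/19, 188.34.160.0/19


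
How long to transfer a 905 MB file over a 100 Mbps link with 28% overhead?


Effective throughput = 100 * (1 - 28/100) = 72 Mbps
File size in Mb = 905 * 8 = 7240 Mb
Time = 7240 / 72
Time = 100.5556 seconds


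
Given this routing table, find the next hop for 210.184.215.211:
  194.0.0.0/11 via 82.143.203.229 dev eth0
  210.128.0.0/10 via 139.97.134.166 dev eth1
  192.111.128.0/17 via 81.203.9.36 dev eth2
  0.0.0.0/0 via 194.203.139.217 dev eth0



Longest prefix match for 210.184.215.211:
  /11 194.0.0.0: no
  /10 210.128.0.0: MATCH
  /17 192.111.128.0: no
  /0 0.0.0.0: MATCH
Selected: next-hop 139.97.134.166 via eth1 (matched /10)


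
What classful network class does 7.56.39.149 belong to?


First octet: 7
Binary: 00000111
0xxxxxxx -> Class A (1-126)
Class A, default mask 255.0.0.0 (/8)


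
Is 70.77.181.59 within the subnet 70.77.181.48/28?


Subnet network: 70.77.181.48
Test IP AND mask: 70.77.181.48
Yes, 70.77.181.59 is in 70.77.181.48/28


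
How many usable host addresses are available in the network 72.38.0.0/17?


Host bits = 32 - 17 = 15
Total addresses = 2^15 = 32768
Usable = total - 2 (network and broadcast)
Usable hosts: 32766


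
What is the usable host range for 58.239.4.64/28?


Network: 58.239.4.64
Broadcast: 58.239.4.79
First usable = network + 1
Last usable = broadcast - 1
Range: 58.239.4.65 to 58.239.4.78


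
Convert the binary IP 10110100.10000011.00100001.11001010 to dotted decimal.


10110100 = 180
10000011 = 131
00100001 = 33
11001010 = 202
IP: 180.131.33.202


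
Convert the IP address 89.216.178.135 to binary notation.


89 = 01011001
216 = 11011000
178 = 10110010
135 = 10000111
Binary: 01011001.11011000.10110010.10000111


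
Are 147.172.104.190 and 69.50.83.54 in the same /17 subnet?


Mask: 255.255.128.0
147.172.104.190 AND mask = 147.172.0.0
69.50.83.54 AND mask = 69.50.0.0
No, different subnets (147.172.0.0 vs 69.50.0.0)


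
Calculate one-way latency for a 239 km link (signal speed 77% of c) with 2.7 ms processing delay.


Speed = 0.77 * 3e5 km/s = 231000 km/s
Propagation delay = 239 / 231000 = 0.001 s = 1.0346 ms
Processing delay = 2.7 ms
Total one-way latency = 3.7346 ms


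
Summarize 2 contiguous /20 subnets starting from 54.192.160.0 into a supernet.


Original prefix: /20
Number of subnets: 2 = 2^1
New prefix = 20 - 1 = 19
Supernet: 54.192.160.0/19


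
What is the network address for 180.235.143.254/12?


IP:   10110100.11101011.10001111.11111110
Mask: 11111111.11110000.00000000.00000000
AND operation:
Net:  10110100.11100000.00000000.00000000
Network: 180.224.0.0/12


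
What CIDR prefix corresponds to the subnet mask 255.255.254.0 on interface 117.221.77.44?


Binary: 11111111.11111111.11111110.00000000
Count leading 1s
Prefix: /23


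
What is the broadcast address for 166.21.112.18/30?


Network: 166.21.112.16/30
Host bits = 2
Set all host bits to 1:
Broadcast: 166.21.112.19


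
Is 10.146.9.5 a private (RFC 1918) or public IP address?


RFC 1918 private ranges:
  10.0.0.0/8 (10.0.0.0 - 10.255.255.255)
  172.16.0.0/12 (172.16.0.0 - 172.31.255.255)
  192.168.0.0/16 (192.168.0.0 - 192.168.255.255)
Private (in 10.0.0.0/8)


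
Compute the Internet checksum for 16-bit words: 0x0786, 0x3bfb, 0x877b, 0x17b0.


Sum all words (with carry folding):
+ 0x0786 = 0x0786
+ 0x3bfb = 0x4381
+ 0x877b = 0xcafc
+ 0x17b0 = 0xe2ac
One's complement: ~0xe2ac
Checksum = 0x1d53


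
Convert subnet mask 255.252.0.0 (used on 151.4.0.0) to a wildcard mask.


Subnet mask: 255.252.0.0
Wildcard = 255.255.255.255 - subnet mask
255 - 255 = 0
255 - 252 = 3
255 - 0 = 255
255 - 0 = 255
Wildcard: 0.3.255.255


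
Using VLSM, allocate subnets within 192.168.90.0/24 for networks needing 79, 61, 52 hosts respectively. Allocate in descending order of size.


79 hosts -> /25 (126 usable): 192.168.90.0/25
61 hosts -> /26 (62 usable): 192.168.90.128/26
52 hosts -> /26 (62 usable): 192.168.90.192/26
Allocation: 192.168.90.0/25 (79 hosts, 126 usable); 192.168.90.128/26 (61 hosts, 62 usable); 192.168.90.192/26 (52 hosts, 62 usable)


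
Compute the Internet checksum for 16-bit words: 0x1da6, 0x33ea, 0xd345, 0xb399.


Sum all words (with carry folding):
+ 0x1da6 = 0x1da6
+ 0x33ea = 0x5190
+ 0xd345 = 0x24d6
+ 0xb399 = 0xd86f
One's complement: ~0xd86f
Checksum = 0x2790


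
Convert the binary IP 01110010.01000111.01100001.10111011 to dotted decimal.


01110010 = 114
01000111 = 71
01100001 = 97
10111011 = 187
IP: 114.71.97.187


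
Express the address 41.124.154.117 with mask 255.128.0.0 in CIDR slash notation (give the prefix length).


Binary: 11111111.10000000.00000000.00000000
Count leading 1s
Prefix: /9


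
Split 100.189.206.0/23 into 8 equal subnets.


New prefix = 23 + 3 = 26
Each subnet has 64 addresses
  100.189.206.0/26
  100.189.206.64/26
  100.189.206.128/26
  100.189.206.192/26
  100.189.207.0/26
  100.189.207.64/26
  100.189.207.128/26
  100.189.207.192/26
Subnets: 100.189.206.0/26, 100.189.206.64/26, 100.189.206.128/26, 100.189.206.192/26, 100.189.207.0/26, 100.189.207.64/26, 100.189.207.128/26, 100.189.207.192/26


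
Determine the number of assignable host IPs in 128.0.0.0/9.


Host bits = 32 - 9 = 23
Total addresses = 2^23 = 8388608
Usable = total - 2 (network and broadcast)
Usable hosts: 8388606


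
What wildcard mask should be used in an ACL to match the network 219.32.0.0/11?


Subnet mask: 255.224.0.0
Wildcard = 255.255.255.255 - subnet mask
255 - 255 = 0
255 - 224 = 31
255 - 0 = 255
255 - 0 = 255
Wildcard: 0.31.255.255


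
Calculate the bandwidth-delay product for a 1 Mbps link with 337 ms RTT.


BDP = bandwidth * RTT
= 1 Mbps * 337 ms
= 1 * 1e6 * 337 / 1000 bits
= 337000 bits
= 42125 bytes
= 41.1377 KB
BDP = 337000 bits (42125 bytes)


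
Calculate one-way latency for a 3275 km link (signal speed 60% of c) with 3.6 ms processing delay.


Speed = 0.6 * 3e5 km/s = 180000 km/s
Propagation delay = 3275 / 180000 = 0.0182 s = 18.1944 ms
Processing delay = 3.6 ms
Total one-way latency = 21.7944 ms


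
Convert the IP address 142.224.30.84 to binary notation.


142 = 10001110
224 = 11100000
30 = 00011110
84 = 01010100
Binary: 10001110.11100000.00011110.01010100


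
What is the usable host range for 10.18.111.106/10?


Network: 10.0.0.0
Broadcast: 10.63.255.255
First usable = network + 1
Last usable = broadcast - 1
Range: 10.0.0.1 to 10.63.255.254


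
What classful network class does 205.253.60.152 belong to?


First octet: 205
Binary: 11001101
110xxxxx -> Class C (192-223)
Class C, default mask 255.255.255.0 (/24)


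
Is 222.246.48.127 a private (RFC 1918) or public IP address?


RFC 1918 private ranges:
  10.0.0.0/8 (10.0.0.0 - 10.255.255.255)
  172.16.0.0/12 (172.16.0.0 - 172.31.255.255)
  192.168.0.0/16 (192.168.0.0 - 192.168.255.255)
Public (not in any RFC 1918 range)


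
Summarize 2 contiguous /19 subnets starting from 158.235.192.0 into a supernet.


Original prefix: /19
Number of subnets: 2 = 2^1
New prefix = 19 - 1 = 18
Supernet: 158.235.192.0/18


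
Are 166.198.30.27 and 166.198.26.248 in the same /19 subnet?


Mask: 255.255.224.0
166.198.30.27 AND mask = 166.198.0.0
166.198.26.248 AND mask = 166.198.0.0
Yes, same subnet (166.198.0.0)


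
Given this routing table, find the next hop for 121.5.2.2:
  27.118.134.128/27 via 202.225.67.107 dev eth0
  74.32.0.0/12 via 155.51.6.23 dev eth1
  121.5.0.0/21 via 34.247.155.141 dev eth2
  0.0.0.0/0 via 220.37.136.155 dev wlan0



Longest prefix match for 121.5.2.2:
  /27 27.118.134.128: no
  /12 74.32.0.0: no
  /21 121.5.0.0: MATCH
  /0 0.0.0.0: MATCH
Selected: next-hop 34.247.155.141 via eth2 (matched /21)


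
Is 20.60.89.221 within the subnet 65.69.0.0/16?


Subnet network: 65.69.0.0
Test IP AND mask: 20.60.0.0
No, 20.60.89.221 is not in 65.69.0.0/16


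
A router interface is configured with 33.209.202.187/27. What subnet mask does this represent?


/27 means 27 network bits, 5 host bits
Binary: 11111111111111111111111111100000
Mask: 255.255.255.224


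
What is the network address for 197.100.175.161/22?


IP:   11000101.01100100.10101111.10100001
Mask: 11111111.11111111.11111100.00000000
AND operation:
Net:  11000101.01100100.10101100.00000000
Network: 197.100.172.0/22


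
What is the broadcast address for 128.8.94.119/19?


Network: 128.8.64.0/19
Host bits = 13
Set all host bits to 1:
Broadcast: 128.8.95.255


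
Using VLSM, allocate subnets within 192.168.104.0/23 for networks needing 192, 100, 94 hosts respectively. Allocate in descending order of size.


192 hosts -> /24 (254 usable): 192.168.104.0/24
100 hosts -> /25 (126 usable): 192.168.105.0/25
94 hosts -> /25 (126 usable): 192.168.105.128/25
Allocation: 192.168.104.0/24 (192 hosts, 254 usable); 192.168.105.0/25 (100 hosts, 126 usable); 192.168.105.128/25 (94 hosts, 126 usable)


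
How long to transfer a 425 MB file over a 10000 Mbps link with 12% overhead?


Effective throughput = 10000 * (1 - 12/100) = 8800 Mbps
File size in Mb = 425 * 8 = 3400 Mb
Time = 3400 / 8800
Time = 0.3864 seconds


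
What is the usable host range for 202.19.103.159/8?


Network: 202.0.0.0
Broadcast: 202.255.255.255
First usable = network + 1
Last usable = broadcast - 1
Range: 202.0.0.1 to 202.255.255.254


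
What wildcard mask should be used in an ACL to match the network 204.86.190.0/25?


Subnet mask: 255.255.255.128
Wildcard = 255.255.255.255 - subnet mask
255 - 255 = 0
255 - 255 = 0
255 - 255 = 0
255 - 128 = 127
Wildcard: 0.0.0.127


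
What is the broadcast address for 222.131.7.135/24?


Network: 222.131.7.0/24
Host bits = 8
Set all host bits to 1:
Broadcast: 222.131.7.255


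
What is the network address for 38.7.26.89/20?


IP:   00100110.00000111.00011010.01011001
Mask: 11111111.11111111.11110000.00000000
AND operation:
Net:  00100110.00000111.00010000.00000000
Network: 38.7.16.0/20


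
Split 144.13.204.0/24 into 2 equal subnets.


New prefix = 24 + 1 = 25
Each subnet has 128 addresses
  144.13.204.0/25
  144.13.204.128/25
Subnets: 144.13.204.0/25, 144.13.204.128/25


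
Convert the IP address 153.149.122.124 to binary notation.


153 = 10011001
149 = 10010101
122 = 01111010
124 = 01111100
Binary: 10011001.10010101.01111010.01111100


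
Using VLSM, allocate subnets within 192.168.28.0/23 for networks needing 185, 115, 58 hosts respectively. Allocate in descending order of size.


185 hosts -> /24 (254 usable): 192.168.28.0/24
115 hosts -> /25 (126 usable): 192.168.29.0/25
58 hosts -> /26 (62 usable): 192.168.29.128/26
Allocation: 192.168.28.0/24 (185 hosts, 254 usable); 192.168.29.0/25 (115 hosts, 126 usable); 192.168.29.128/26 (58 hosts, 62 usable)


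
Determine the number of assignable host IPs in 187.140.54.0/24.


Host bits = 32 - 24 = 8
Total addresses = 2^8 = 256
Usable = total - 2 (network and broadcast)
Usable hosts: 254


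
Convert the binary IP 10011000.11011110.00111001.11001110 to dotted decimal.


10011000 = 152
11011110 = 222
00111001 = 57
11001110 = 206
IP: 152.222.57.206


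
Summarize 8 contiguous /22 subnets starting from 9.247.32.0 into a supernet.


Original prefix: /22
Number of subnets: 8 = 2^3
New prefix = 22 - 3 = 19
Supernet: 9.247.32.0/19


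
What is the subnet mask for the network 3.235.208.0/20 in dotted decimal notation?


/20 means 20 network bits, 12 host bits
Binary: 11111111111111111111000000000000
Mask: 255.255.240.0


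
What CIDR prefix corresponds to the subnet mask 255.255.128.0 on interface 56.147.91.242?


Binary: 11111111.11111111.10000000.00000000
Count leading 1s
Prefix: /17


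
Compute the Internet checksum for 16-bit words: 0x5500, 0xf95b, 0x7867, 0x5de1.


Sum all words (with carry folding):
+ 0x5500 = 0x5500
+ 0xf95b = 0x4e5c
+ 0x7867 = 0xc6c3
+ 0x5de1 = 0x24a5
One's complement: ~0x24a5
Checksum = 0xdb5a


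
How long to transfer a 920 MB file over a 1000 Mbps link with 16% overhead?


Effective throughput = 1000 * (1 - 16/100) = 840 Mbps
File size in Mb = 920 * 8 = 7360 Mb
Time = 7360 / 840
Time = 8.7619 seconds


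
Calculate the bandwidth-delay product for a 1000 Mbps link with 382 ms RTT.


BDP = bandwidth * RTT
= 1000 Mbps * 382 ms
= 1000 * 1e6 * 382 / 1000 bits
= 382000000 bits
= 47750000 bytes
= 46630.8594 KB
BDP = 382000000 bits (47750000 bytes)


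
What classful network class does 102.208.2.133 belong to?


First octet: 102
Binary: 01100110
0xxxxxxx -> Class A (1-126)
Class A, default mask 255.0.0.0 (/8)


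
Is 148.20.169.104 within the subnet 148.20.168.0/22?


Subnet network: 148.20.168.0
Test IP AND mask: 148.20.168.0
Yes, 148.20.169.104 is in 148.20.168.0/22


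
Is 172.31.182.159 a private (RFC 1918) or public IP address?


RFC 1918 private ranges:
  10.0.0.0/8 (10.0.0.0 - 10.255.255.255)
  172.16.0.0/12 (172.16.0.0 - 172.31.255.255)
  192.168.0.0/16 (192.168.0.0 - 192.168.255.255)
Private (in 172.16.0.0/12)


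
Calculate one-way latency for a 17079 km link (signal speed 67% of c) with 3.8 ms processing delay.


Speed = 0.67 * 3e5 km/s = 201000 km/s
Propagation delay = 17079 / 201000 = 0.085 s = 84.9701 ms
Processing delay = 3.8 ms
Total one-way latency = 88.7701 ms


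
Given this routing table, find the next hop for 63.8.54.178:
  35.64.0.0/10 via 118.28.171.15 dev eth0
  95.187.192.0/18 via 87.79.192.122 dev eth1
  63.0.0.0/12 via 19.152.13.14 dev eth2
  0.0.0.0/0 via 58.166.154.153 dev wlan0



Longest prefix match for 63.8.54.178:
  /10 35.64.0.0: no
  /18 95.187.192.0: no
  /12 63.0.0.0: MATCH
  /0 0.0.0.0: MATCH
Selected: next-hop 19.152.13.14 via eth2 (matched /12)


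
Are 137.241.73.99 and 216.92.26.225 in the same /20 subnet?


Mask: 255.255.240.0
137.241.73.99 AND mask = 137.241.64.0
216.92.26.225 AND mask = 216.92.16.0
No, different subnets (137.241.64.0 vs 216.92.16.0)


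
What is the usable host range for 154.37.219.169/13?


Network: 154.32.0.0
Broadcast: 154.39.255.255
First usable = network + 1
Last usable = broadcast - 1
Range: 154.32.0.1 to 154.39.255.254


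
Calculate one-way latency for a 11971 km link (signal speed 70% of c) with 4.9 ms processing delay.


Speed = 0.7 * 3e5 km/s = 210000 km/s
Propagation delay = 11971 / 210000 = 0.057 s = 57.0048 ms
Processing delay = 4.9 ms
Total one-way latency = 61.9048 ms


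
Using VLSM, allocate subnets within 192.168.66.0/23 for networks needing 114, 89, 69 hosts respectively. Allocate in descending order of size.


114 hosts -> /25 (126 usable): 192.168.66.0/25
89 hosts -> /25 (126 usable): 192.168.66.128/25
69 hosts -> /25 (126 usable): 192.168.67.0/25
Allocation: 192.168.66.0/25 (114 hosts, 126 usable); 192.168.66.128/25 (89 hosts, 126 usable); 192.168.67.0/25 (69 hosts, 126 usable)


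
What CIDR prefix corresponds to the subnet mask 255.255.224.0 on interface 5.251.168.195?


Binary: 11111111.11111111.11100000.00000000
Count leading 1s
Prefix: /19


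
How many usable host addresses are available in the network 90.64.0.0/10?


Host bits = 32 - 10 = 22
Total addresses = 2^22 = 4194304
Usable = total - 2 (network and broadcast)
Usable hosts: 4194302


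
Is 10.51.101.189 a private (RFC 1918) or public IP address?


RFC 1918 private ranges:
  10.0.0.0/8 (10.0.0.0 - 10.255.255.255)
  172.16.0.0/12 (172.16.0.0 - 172.31.255.255)
  192.168.0.0/16 (192.168.0.0 - 192.168.255.255)
Private (in 10.0.0.0/8)


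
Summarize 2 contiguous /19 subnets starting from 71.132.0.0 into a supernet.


Original prefix: /19
Number of subnets: 2 = 2^1
New prefix = 19 - 1 = 18
Supernet: 71.132.0.0/18


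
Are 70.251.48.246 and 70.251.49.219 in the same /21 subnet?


Mask: 255.255.248.0
70.251.48.246 AND mask = 70.251.48.0
70.251.49.219 AND mask = 70.251.48.0
Yes, same subnet (70.251.48.0)


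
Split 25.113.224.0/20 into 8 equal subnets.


New prefix = 20 + 3 = 23
Each subnet has 512 addresses
  25.113.224.0/23
  25.113.226.0/23
  25.113.228.0/23
  25.113.230.0/23
  25.113.232.0/23
  25.113.234.0/23
  25.113.236.0/23
  25.113.238.0/23
Subnets: 25.113.224.0/23, 25.113.226.0/23, 25.113.228.0/23, 25.113.230.0/23, 25.113.232.0/23, 25.113.234.0/23, 25.113.236.0/23, 25.113.238.0/23


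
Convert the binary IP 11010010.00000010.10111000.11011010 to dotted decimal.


11010010 = 210
00000010 = 2
10111000 = 184
11011010 = 218
IP: 210.2.184.218


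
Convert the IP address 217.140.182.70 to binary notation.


217 = 11011001
140 = 10001100
182 = 10110110
70 = 01000110
Binary: 11011001.10001100.10110110.01000110


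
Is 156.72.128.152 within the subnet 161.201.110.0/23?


Subnet network: 161.201.110.0
Test IP AND mask: 156.72.128.0
No, 156.72.128.152 is not in 161.201.110.0/23


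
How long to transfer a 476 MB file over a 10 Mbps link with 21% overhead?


Effective throughput = 10 * (1 - 21/100) = 7.9 Mbps
File size in Mb = 476 * 8 = 3808 Mb
Time = 3808 / 7.9
Time = 482.0253 seconds


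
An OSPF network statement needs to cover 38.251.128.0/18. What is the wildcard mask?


Subnet mask: 255.255.192.0
Wildcard = 255.255.255.255 - subnet mask
255 - 255 = 0
255 - 255 = 0
255 - 192 = 63
255 - 0 = 255
Wildcard: 0.0.63.255


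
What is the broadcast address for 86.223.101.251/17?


Network: 86.223.0.0/17
Host bits = 15
Set all host bits to 1:
Broadcast: 86.223.127.255


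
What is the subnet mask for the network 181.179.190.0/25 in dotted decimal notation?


/25 means 25 network bits, 7 host bits
Binary: 11111111111111111111111110000000
Mask: 255.255.255.128


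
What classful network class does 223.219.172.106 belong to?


First octet: 223
Binary: 11011111
110xxxxx -> Class C (192-223)
Class C, default mask 255.255.255.0 (/24)


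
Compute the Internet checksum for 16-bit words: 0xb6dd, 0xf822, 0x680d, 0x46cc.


Sum all words (with carry folding):
+ 0xb6dd = 0xb6dd
+ 0xf822 = 0xaf00
+ 0x680d = 0x170e
+ 0x46cc = 0x5dda
One's complement: ~0x5dda
Checksum = 0xa225


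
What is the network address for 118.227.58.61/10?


IP:   01110110.11100011.00111010.00111101
Mask: 11111111.11000000.00000000.00000000
AND operation:
Net:  01110110.11000000.00000000.00000000
Network: 118.192.0.0/10


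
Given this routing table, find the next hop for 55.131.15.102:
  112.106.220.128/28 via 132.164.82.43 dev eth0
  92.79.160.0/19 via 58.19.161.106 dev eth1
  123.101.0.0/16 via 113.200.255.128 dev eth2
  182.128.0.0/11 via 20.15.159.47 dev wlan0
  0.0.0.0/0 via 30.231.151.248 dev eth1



Longest prefix match for 55.131.15.102:
  /28 112.106.220.128: no
  /19 92.79.160.0: no
  /16 123.101.0.0: no
  /11 182.128.0.0: no
  /0 0.0.0.0: MATCH
Selected: next-hop 30.231.151.248 via eth1 (matched /0)


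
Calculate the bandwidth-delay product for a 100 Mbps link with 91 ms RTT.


BDP = bandwidth * RTT
= 100 Mbps * 91 ms
= 100 * 1e6 * 91 / 1000 bits
= 9100000 bits
= 1137500 bytes
= 1110.8398 KB
BDP = 9100000 bits (1137500 bytes)


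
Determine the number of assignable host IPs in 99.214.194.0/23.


Host bits = 32 - 23 = 9
Total addresses = 2^9 = 512
Usable = total - 2 (network and broadcast)
Usable hosts: 510


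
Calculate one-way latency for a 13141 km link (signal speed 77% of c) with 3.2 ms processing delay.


Speed = 0.77 * 3e5 km/s = 231000 km/s
Propagation delay = 13141 / 231000 = 0.0569 s = 56.8874 ms
Processing delay = 3.2 ms
Total one-way latency = 60.0874 ms


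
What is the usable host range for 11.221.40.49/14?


Network: 11.220.0.0
Broadcast: 11.223.255.255
First usable = network + 1
Last usable = broadcast - 1
Range: 11.220.0.1 to 11.223.255.254


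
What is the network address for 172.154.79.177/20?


IP:   10101100.10011010.01001111.10110001
Mask: 11111111.11111111.11110000.00000000
AND operation:
Net:  10101100.10011010.01000000.00000000
Network: 172.154.64.0/20


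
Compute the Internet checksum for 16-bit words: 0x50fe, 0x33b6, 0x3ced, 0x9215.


Sum all words (with carry folding):
+ 0x50fe = 0x50fe
+ 0x33b6 = 0x84b4
+ 0x3ced = 0xc1a1
+ 0x9215 = 0x53b7
One's complement: ~0x53b7
Checksum = 0xac48


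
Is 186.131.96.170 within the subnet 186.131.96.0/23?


Subnet network: 186.131.96.0
Test IP AND mask: 186.131.96.0
Yes, 186.131.96.170 is in 186.131.96.0/23


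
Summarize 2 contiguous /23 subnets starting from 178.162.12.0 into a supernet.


Original prefix: /23
Number of subnets: 2 = 2^1
New prefix = 23 - 1 = 22
Supernet: 178.162.12.0/22


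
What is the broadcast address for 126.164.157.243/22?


Network: 126.164.156.0/22
Host bits = 10
Set all host bits to 1:
Broadcast: 126.164.159.255


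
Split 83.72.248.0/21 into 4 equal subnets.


New prefix = 21 + 2 = 23
Each subnet has 512 addresses
  83.72.248.0/23
  83.72.250.0/23
  83.72.252.0/23
  83.72.254.0/23
Subnets: 83.72.248.0/23, 83.72.250.0/23, 83.72.252.0/23, 83.72.254.0/23


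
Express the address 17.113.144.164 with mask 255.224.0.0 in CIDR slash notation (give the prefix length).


Binary: 11111111.11100000.00000000.00000000
Count leading 1s
Prefix: /11
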